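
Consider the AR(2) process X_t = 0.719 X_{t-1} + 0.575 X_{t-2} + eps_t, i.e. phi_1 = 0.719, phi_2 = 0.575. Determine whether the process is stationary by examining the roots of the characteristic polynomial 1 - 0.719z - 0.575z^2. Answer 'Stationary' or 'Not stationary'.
\text{Not stationary}

The AR(p) characteristic polynomial is P(z) = 1 - 0.719z - 0.575z^2.
Stationarity requires all roots to lie outside the unit circle, i.e. |z| > 1 for every root.
Set 1 + (-0.719) z + (-0.575) z^2 = 0, i.e. a z^2 + b z + c = 0 with a = -0.575, b = -0.719, c = 1.
Discriminant D = b^2 - 4ac = (-0.719)^2 - 4*(-0.575)*1 = 0.516961 - (-2.3) = 2.816961.
D >= 0, so the roots are real: z = (-b +/- sqrt(D)) / (2a) = (0.719 +/- 1.67838) / (-1.15).
  z_1 = (0.719 + 1.67838) / (-1.15) = -2.0847,   |z_1| = 2.0847.
  z_2 = (0.719 - 1.67838) / (-1.15) = 0.8342,   |z_2| = 0.8342.
Moduli of all roots: 2.0847, 0.8342.
All moduli strictly greater than 1? No.
Verdict: Not stationary.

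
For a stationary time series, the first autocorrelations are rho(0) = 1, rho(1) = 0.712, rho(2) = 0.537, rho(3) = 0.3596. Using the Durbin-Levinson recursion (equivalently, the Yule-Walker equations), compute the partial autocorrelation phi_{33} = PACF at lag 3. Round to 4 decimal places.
\phi_{33} = -0.0872

The PACF at lag k is phi_{kk}, the last component of the solution
to the Yule-Walker system G_k phi = r_k where
  (G_k)_{ij} = rho(|i - j|), (r_k)_i = rho(i), i,j = 1..k.
Equivalently, Durbin-Levinson gives phi_{kk} iteratively:
  phi_{11} = rho(1)
  phi_{kk} = [rho(k) - sum_{j=1..k-1} phi_{k-1,j} rho(k-j)]
            / [1 - sum_{j=1..k-1} phi_{k-1,j} rho(j)],
  phi_{k,j} = phi_{k-1,j} - phi_{kk} phi_{k-1,k-j},  j = 1..k-1.
Step k = 1:
  phi_11 = rho(1) = 0.712.
Step k = 2:
  phi_22 = [rho(2) - phi_11 rho(1)] / [1 - phi_11 rho(1)] = [0.537 - (0.712)(0.712)] / [1 - (0.712)(0.712)]
         = 0.030056 / 0.493056 = 0.060959.
  Update: phi_21 = phi_11 - phi_22 phi_11 = 0.712 - (0.060959)(0.712) = 0.668597.
Step k = 3:
  phi_33 = [rho(3) - phi_21 rho(2) - phi_22 rho(1)] / [1 - phi_21 rho(1) - phi_22 rho(2)]
    numerator   = 0.3596 - (0.668597)(0.537) - (0.060959)(0.712) = -0.04283937
    denominator = 1 - (0.668597)(0.712) - (0.060959)(0.537) = 0.49122383
  phi_33 = -0.04283937 / 0.49122383 = -0.0872.
Therefore phi_{33} = -0.0872.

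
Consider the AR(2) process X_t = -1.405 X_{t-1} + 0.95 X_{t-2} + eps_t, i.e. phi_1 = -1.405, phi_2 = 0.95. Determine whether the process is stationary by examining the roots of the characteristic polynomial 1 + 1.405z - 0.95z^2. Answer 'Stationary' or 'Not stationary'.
\text{Not stationary}

The AR(p) characteristic polynomial is P(z) = 1 + 1.405z - 0.95z^2.
Stationarity requires all roots to lie outside the unit circle, i.e. |z| > 1 for every root.
Set 1 + (1.405) z + (-0.95) z^2 = 0, i.e. a z^2 + b z + c = 0 with a = -0.95, b = 1.405, c = 1.
Discriminant D = b^2 - 4ac = (1.405)^2 - 4*(-0.95)*1 = 1.974025 - (-3.8) = 5.774025.
D >= 0, so the roots are real: z = (-b +/- sqrt(D)) / (2a) = (-1.405 +/- 2.40292) / (-1.9).
  z_1 = (-1.405 + 2.40292) / (-1.9) = -0.5252,   |z_1| = 0.5252.
  z_2 = (-1.405 - 2.40292) / (-1.9) = 2.0042,   |z_2| = 2.0042.
Moduli of all roots: 0.5252, 2.0042.
All moduli strictly greater than 1? No.
Verdict: Not stationary.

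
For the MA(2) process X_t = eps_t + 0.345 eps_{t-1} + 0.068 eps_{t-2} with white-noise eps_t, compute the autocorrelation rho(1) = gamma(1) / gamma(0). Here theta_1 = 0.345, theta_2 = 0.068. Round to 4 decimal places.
\rho(1) = 0.3279

For an MA(q) process with theta_0 = 1, the autocovariance is
  gamma(k) = sigma^2 * sum_{i=0..q-k} theta_i * theta_{i+k},
and rho(k) = gamma(k) / gamma(0). Sigma^2 cancels.
  numerator   = (1)*(0.345) + (0.345)*(0.068) = 0.36846.
  denominator = (1)^2 + (0.345)^2 + (0.068)^2 = 1.123649.
  rho(1) = 0.36846 / 1.123649 = 0.3279.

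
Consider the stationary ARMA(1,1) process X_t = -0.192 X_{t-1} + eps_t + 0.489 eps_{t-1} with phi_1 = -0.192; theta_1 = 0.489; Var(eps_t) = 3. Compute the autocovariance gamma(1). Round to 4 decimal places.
\gamma(1) = 0.8382

Multiply the model equation by X_{t-k} and take expectations. With theta_0 = psi_0 = 1 and psi_j the MA(infinity) weights, this gives
  gamma(k) - sum_i phi_i gamma(k-i) = c_k,
  c_k = sigma^2 * sum_{j=k..q} theta_j psi_{j-k}   (c_k = 0 for k > q),
using gamma(-m) = gamma(m).
psi-weights needed (psi_j = theta_j + sum_i phi_i psi_{j-i}):
  psi_1 = theta_1 + phi_1 = 0.489 + (-0.192) = 0.297
Right-hand sides:
  c_0 = sigma^2 (1 + theta_1 psi_1) = 3 * (1 + (0.489)(0.297)) = 3 * 1.145233 = 3.435699
  c_1 = sigma^2 theta_1 = 3 * (0.489) = 1.467
  c_2 = 0
Equations for k = 0 and k = 1 (AR order 1):
  gamma(0) = phi_1 gamma(1) + c_0
  gamma(1) = phi_1 gamma(0) + c_1
Substituting the second into the first: gamma(0) (1 - phi_1^2) = c_0 + phi_1 c_1, so
  gamma(0) = (c_0 + phi_1 c_1) / (1 - phi_1^2) = (3.435699 + (-0.192)(1.467)) / (1 - (-0.192)^2) = 3.154035 / 0.963136 = 3.274756.
  gamma(1) = phi_1 gamma(0) + c_1 = (-0.192)(3.274756) + (1.467) = 0.838247.
Therefore gamma(1) = 0.8382 (to 4 decimal places).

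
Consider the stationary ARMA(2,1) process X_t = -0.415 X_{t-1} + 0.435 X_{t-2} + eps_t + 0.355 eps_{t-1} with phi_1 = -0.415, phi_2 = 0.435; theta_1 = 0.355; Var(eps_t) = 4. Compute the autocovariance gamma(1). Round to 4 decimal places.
\gamma(1) = -2.2439

Multiply the model equation by X_{t-k} and take expectations. With theta_0 = psi_0 = 1 and psi_j the MA(infinity) weights, this gives
  gamma(k) - sum_i phi_i gamma(k-i) = c_k,
  c_k = sigma^2 * sum_{j=k..q} theta_j psi_{j-k}   (c_k = 0 for k > q),
using gamma(-m) = gamma(m).
psi-weights needed (psi_j = theta_j + sum_i phi_i psi_{j-i}):
  psi_1 = theta_1 + phi_1 = 0.355 + (-0.415) = -0.06
Right-hand sides:
  c_0 = sigma^2 (1 + theta_1 psi_1) = 4 * (1 + (0.355)(-0.06)) = 4 * 0.9787 = 3.9148
  c_1 = sigma^2 theta_1 = 4 * (0.355) = 1.42
  c_2 = 0
Equations for k = 0, 1, 2 (AR order 2, c_2 = 0):
  (E0) gamma(0) = phi_1 gamma(1) + phi_2 gamma(2) + c_0
  (E1) gamma(1) = phi_1 gamma(0) + phi_2 gamma(1) + c_1
  (E2) gamma(2) = phi_1 gamma(1) + phi_2 gamma(0)
From (E1): gamma(1) = A gamma(0) + B with
  A = phi_1 / (1 - phi_2) = -0.415 / 0.565 = -0.734513,   B = c_1 / (1 - phi_2) = 1.42 / 0.565 = 2.513274.
Insert (E2) into (E0): gamma(0) (1 - phi_2^2) = phi_1 (1 + phi_2) gamma(1) + c_0.
  phi_1 (1 + phi_2) = (-0.415)(1.435) = -0.595525,   1 - phi_2^2 = 0.810775.
Replace gamma(1) by A gamma(0) + B and collect gamma(0):
  gamma(0) [0.810775 - (-0.595525)(-0.734513)] = (-0.595525)(2.513274) + 3.9148
  gamma(0) * 0.373354 = 2.418082
  gamma(0) = 2.418082 / 0.373354 = 6.476648.
  gamma(1) = A gamma(0) + B = (-0.734513)(6.476648) + (2.513274) = -2.24391.
Therefore gamma(1) = -2.2439 (to 4 decimal places).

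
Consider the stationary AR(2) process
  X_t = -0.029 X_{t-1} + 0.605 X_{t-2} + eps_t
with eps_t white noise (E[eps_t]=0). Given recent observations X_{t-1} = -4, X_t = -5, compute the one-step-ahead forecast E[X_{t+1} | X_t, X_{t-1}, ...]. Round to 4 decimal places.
E[X_{t+1} \mid \mathcal F_t] = -2.2750

For an AR(p) model X_t = c + sum_i phi_i X_{t-i} + eps_t, the
one-step-ahead conditional mean is
  E[X_{t+1} | X_t, ...] = c + sum_i phi_i X_{t+1-i}.
Substitute known values:
  E[X_{t+1} | ...] = (-0.029) * (-5) + (0.605) * (-4)
                   = -2.2750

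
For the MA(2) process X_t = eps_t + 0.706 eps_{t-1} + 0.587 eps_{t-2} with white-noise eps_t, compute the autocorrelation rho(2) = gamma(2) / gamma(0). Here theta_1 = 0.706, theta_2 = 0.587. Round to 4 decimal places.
\rho(2) = 0.3185

For an MA(q) process with theta_0 = 1, the autocovariance is
  gamma(k) = sigma^2 * sum_{i=0..q-k} theta_i * theta_{i+k},
and rho(k) = gamma(k) / gamma(0). Sigma^2 cancels.
  numerator   = (1)*(0.587) = 0.587.
  denominator = (1)^2 + (0.706)^2 + (0.587)^2 = 1.843005.
  rho(2) = 0.587 / 1.843005 = 0.3185.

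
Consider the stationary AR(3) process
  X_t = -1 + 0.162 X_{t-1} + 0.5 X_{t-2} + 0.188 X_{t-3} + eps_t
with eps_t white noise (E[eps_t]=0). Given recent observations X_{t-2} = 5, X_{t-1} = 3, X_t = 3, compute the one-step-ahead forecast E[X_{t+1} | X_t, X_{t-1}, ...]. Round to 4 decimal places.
E[X_{t+1} \mid \mathcal F_t] = 1.9260

For an AR(p) model X_t = c + sum_i phi_i X_{t-i} + eps_t, the
one-step-ahead conditional mean is
  E[X_{t+1} | X_t, ...] = c + sum_i phi_i X_{t+1-i}.
Substitute known values:
  E[X_{t+1} | ...] = -1 + (0.162) * (3) + (0.5) * (3) + (0.188) * (5)
                   = 1.9260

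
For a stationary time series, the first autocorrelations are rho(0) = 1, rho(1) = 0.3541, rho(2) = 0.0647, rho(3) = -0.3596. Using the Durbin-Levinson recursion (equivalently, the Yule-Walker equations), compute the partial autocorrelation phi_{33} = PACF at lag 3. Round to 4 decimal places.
\phi_{33} = -0.4131

The PACF at lag k is phi_{kk}, the last component of the solution
to the Yule-Walker system G_k phi = r_k where
  (G_k)_{ij} = rho(|i - j|), (r_k)_i = rho(i), i,j = 1..k.
Equivalently, Durbin-Levinson gives phi_{kk} iteratively:
  phi_{11} = rho(1)
  phi_{kk} = [rho(k) - sum_{j=1..k-1} phi_{k-1,j} rho(k-j)]
            / [1 - sum_{j=1..k-1} phi_{k-1,j} rho(j)],
  phi_{k,j} = phi_{k-1,j} - phi_{kk} phi_{k-1,k-j},  j = 1..k-1.
Step k = 1:
  phi_11 = rho(1) = 0.3541.
Step k = 2:
  phi_22 = [rho(2) - phi_11 rho(1)] / [1 - phi_11 rho(1)] = [0.0647 - (0.3541)(0.3541)] / [1 - (0.3541)(0.3541)]
         = -0.06068681 / 0.87461319 = -0.069387.
  Update: phi_21 = phi_11 - phi_22 phi_11 = 0.3541 - (-0.069387)(0.3541) = 0.37867.
Step k = 3:
  phi_33 = [rho(3) - phi_21 rho(2) - phi_22 rho(1)] / [1 - phi_21 rho(1) - phi_22 rho(2)]
    numerator   = -0.3596 - (0.37867)(0.0647) - (-0.069387)(0.3541) = -0.35953
    denominator = 1 - (0.37867)(0.3541) - (-0.069387)(0.0647) = 0.87040231
  phi_33 = -0.35953 / 0.87040231 = -0.4131.
Therefore phi_{33} = -0.4131.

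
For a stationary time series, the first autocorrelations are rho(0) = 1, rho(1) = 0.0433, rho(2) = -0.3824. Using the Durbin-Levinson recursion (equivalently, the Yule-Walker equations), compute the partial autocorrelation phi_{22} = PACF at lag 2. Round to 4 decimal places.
\phi_{22} = -0.3850

The PACF at lag k is phi_{kk}, the last component of the solution
to the Yule-Walker system G_k phi = r_k where
  (G_k)_{ij} = rho(|i - j|), (r_k)_i = rho(i), i,j = 1..k.
Equivalently, Durbin-Levinson gives phi_{kk} iteratively:
  phi_{11} = rho(1)
  phi_{kk} = [rho(k) - sum_{j=1..k-1} phi_{k-1,j} rho(k-j)]
            / [1 - sum_{j=1..k-1} phi_{k-1,j} rho(j)],
  phi_{k,j} = phi_{k-1,j} - phi_{kk} phi_{k-1,k-j},  j = 1..k-1.
Step k = 1:
  phi_11 = rho(1) = 0.0433.
Step k = 2:
  phi_22 = [rho(2) - phi_11 rho(1)] / [1 - phi_11 rho(1)] = [-0.3824 - (0.0433)(0.0433)] / [1 - (0.0433)(0.0433)]
         = -0.38427489 / 0.99812511 = -0.385.
Therefore phi_{22} = -0.3850.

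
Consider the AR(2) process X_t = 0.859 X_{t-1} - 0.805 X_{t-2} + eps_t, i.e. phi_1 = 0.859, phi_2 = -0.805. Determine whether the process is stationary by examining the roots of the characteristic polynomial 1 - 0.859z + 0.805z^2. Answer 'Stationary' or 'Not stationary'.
\text{Stationary}

The AR(p) characteristic polynomial is P(z) = 1 - 0.859z + 0.805z^2.
Stationarity requires all roots to lie outside the unit circle, i.e. |z| > 1 for every root.
Set 1 + (-0.859) z + (0.805) z^2 = 0, i.e. a z^2 + b z + c = 0 with a = 0.805, b = -0.859, c = 1.
Discriminant D = b^2 - 4ac = (-0.859)^2 - 4*(0.805)*1 = 0.737881 - (3.22) = -2.482119.
D < 0, so the roots are the complex-conjugate pair z = (-b +/- i sqrt(-D)) / (2a) = 0.5335 +/- 0.9786i.
For a conjugate pair |z|^2 = z * conj(z) = (product of roots) = c/a = 1/(0.805) = 1.242236, so |z| = sqrt(1.242236) = 1.1146 for both roots.
Moduli of all roots: 1.1146, 1.1146.
All moduli strictly greater than 1? Yes.
Verdict: Stationary.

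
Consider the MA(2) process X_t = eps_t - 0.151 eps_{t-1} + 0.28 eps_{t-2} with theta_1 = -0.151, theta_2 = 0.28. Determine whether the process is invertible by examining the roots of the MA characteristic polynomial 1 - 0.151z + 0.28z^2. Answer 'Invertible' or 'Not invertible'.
\text{Invertible}

The MA(q) characteristic polynomial is P(z) = 1 - 0.151z + 0.28z^2.
Invertibility requires all roots to lie outside the unit circle, i.e. |z| > 1 for every root.
Set 1 + (-0.151) z + (0.28) z^2 = 0, i.e. a z^2 + b z + c = 0 with a = 0.28, b = -0.151, c = 1.
Discriminant D = b^2 - 4ac = (-0.151)^2 - 4*(0.28)*1 = 0.022801 - (1.12) = -1.097199.
D < 0, so the roots are the complex-conjugate pair z = (-b +/- i sqrt(-D)) / (2a) = 0.2696 +/- 1.8705i.
For a conjugate pair |z|^2 = z * conj(z) = (product of roots) = c/a = 1/(0.28) = 3.571429, so |z| = sqrt(3.571429) = 1.8898 for both roots.
Moduli of all roots: 1.8898, 1.8898.
All moduli strictly greater than 1? Yes.
Verdict: Invertible.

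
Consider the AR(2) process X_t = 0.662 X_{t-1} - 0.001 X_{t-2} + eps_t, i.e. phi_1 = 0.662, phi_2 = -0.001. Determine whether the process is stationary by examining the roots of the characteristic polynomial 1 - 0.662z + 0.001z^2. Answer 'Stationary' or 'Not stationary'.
\text{Stationary}

The AR(p) characteristic polynomial is P(z) = 1 - 0.662z + 0.001z^2.
Stationarity requires all roots to lie outside the unit circle, i.e. |z| > 1 for every root.
Set 1 + (-0.662) z + (0.001) z^2 = 0, i.e. a z^2 + b z + c = 0 with a = 0.001, b = -0.662, c = 1.
Discriminant D = b^2 - 4ac = (-0.662)^2 - 4*(0.001)*1 = 0.438244 - (0.004) = 0.434244.
D >= 0, so the roots are real: z = (-b +/- sqrt(D)) / (2a) = (0.662 +/- 0.658972) / (0.002).
  z_1 = (0.662 + 0.658972) / (0.002) = 660.486,   |z_1| = 660.486.
  z_2 = (0.662 - 0.658972) / (0.002) = 1.514,   |z_2| = 1.514.
Moduli of all roots: 660.4860, 1.5140.
All moduli strictly greater than 1? Yes.
Verdict: Stationary.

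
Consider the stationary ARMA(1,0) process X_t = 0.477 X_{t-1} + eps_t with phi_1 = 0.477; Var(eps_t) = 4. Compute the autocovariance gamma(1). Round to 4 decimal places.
\gamma(1) = 2.4700

Multiply the model equation by X_{t-k} and take expectations. With theta_0 = psi_0 = 1 and psi_j the MA(infinity) weights, this gives
  gamma(k) - sum_i phi_i gamma(k-i) = c_k,
  c_k = sigma^2 * sum_{j=k..q} theta_j psi_{j-k}   (c_k = 0 for k > q),
using gamma(-m) = gamma(m).
Pure AR (q = 0): c_0 = sigma^2 = 4, c_k = 0 for k >= 1.
Equations for k = 0 and k = 1 (AR order 1):
  gamma(0) = phi_1 gamma(1) + c_0
  gamma(1) = phi_1 gamma(0) + c_1
Substituting the second into the first: gamma(0) (1 - phi_1^2) = c_0 + phi_1 c_1, so
  gamma(0) = c_0 / (1 - phi_1^2) = 4 / (1 - (0.477)^2) = 4 / 0.772471 = 5.178188.
  gamma(1) = phi_1 gamma(0) = (0.477)(5.178188) = 2.469996.
Therefore gamma(1) = 2.4700 (to 4 decimal places).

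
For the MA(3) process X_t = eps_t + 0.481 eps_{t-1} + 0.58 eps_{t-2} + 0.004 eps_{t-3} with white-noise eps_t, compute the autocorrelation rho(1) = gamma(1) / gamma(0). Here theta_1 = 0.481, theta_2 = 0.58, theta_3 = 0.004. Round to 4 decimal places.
\rho(1) = 0.4862

For an MA(q) process with theta_0 = 1, the autocovariance is
  gamma(k) = sigma^2 * sum_{i=0..q-k} theta_i * theta_{i+k},
and rho(k) = gamma(k) / gamma(0). Sigma^2 cancels.
  numerator   = (1)*(0.481) + (0.481)*(0.58) + (0.58)*(0.004) = 0.7623.
  denominator = (1)^2 + (0.481)^2 + (0.58)^2 + (0.004)^2 = 1.567777.
  rho(1) = 0.7623 / 1.567777 = 0.4862.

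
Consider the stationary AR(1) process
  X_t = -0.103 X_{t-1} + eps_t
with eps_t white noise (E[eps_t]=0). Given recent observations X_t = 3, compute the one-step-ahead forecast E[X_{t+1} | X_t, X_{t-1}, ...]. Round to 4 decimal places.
E[X_{t+1} \mid \mathcal F_t] = -0.3090

For an AR(p) model X_t = c + sum_i phi_i X_{t-i} + eps_t, the
one-step-ahead conditional mean is
  E[X_{t+1} | X_t, ...] = c + sum_i phi_i X_{t+1-i}.
Substitute known values:
  E[X_{t+1} | ...] = (-0.103) * (3)
                   = -0.3090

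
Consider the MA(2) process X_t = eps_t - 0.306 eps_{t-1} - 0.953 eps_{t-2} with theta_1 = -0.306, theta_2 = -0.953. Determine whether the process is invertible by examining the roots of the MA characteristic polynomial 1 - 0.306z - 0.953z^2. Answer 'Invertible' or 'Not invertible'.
\text{Not invertible}

The MA(q) characteristic polynomial is P(z) = 1 - 0.306z - 0.953z^2.
Invertibility requires all roots to lie outside the unit circle, i.e. |z| > 1 for every root.
Set 1 + (-0.306) z + (-0.953) z^2 = 0, i.e. a z^2 + b z + c = 0 with a = -0.953, b = -0.306, c = 1.
Discriminant D = b^2 - 4ac = (-0.306)^2 - 4*(-0.953)*1 = 0.093636 - (-3.812) = 3.905636.
D >= 0, so the roots are real: z = (-b +/- sqrt(D)) / (2a) = (0.306 +/- 1.976268) / (-1.906).
  z_1 = (0.306 + 1.976268) / (-1.906) = -1.1974,   |z_1| = 1.1974.
  z_2 = (0.306 - 1.976268) / (-1.906) = 0.8763,   |z_2| = 0.8763.
Moduli of all roots: 1.1974, 0.8763.
All moduli strictly greater than 1? No.
Verdict: Not invertible.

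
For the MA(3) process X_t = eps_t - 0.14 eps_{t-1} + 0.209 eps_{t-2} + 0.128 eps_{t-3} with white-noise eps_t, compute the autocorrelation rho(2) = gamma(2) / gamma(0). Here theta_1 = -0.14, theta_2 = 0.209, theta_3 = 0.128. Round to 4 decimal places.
\rho(2) = 0.1770

For an MA(q) process with theta_0 = 1, the autocovariance is
  gamma(k) = sigma^2 * sum_{i=0..q-k} theta_i * theta_{i+k},
and rho(k) = gamma(k) / gamma(0). Sigma^2 cancels.
  numerator   = (1)*(0.209) + (-0.14)*(0.128) = 0.19108.
  denominator = (1)^2 + (-0.14)^2 + (0.209)^2 + (0.128)^2 = 1.079665.
  rho(2) = 0.19108 / 1.079665 = 0.1770.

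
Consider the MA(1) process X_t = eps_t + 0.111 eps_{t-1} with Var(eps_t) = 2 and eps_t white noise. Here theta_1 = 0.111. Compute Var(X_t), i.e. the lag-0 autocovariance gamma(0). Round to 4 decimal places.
\gamma(0) = 2.0246

For an MA(q) process X_t = eps_t + sum_i theta_i eps_{t-i} with
Var(eps_t) = sigma^2, the variance is
  gamma(0) = sigma^2 * (1 + sum_i theta_i^2).
  sum_i theta_i^2 = (0.111)^2 = 0.012321.
  gamma(0) = 2 * (1 + 0.012321) = 2 * 1.012321 = 2.024642, which rounds to 2.0246.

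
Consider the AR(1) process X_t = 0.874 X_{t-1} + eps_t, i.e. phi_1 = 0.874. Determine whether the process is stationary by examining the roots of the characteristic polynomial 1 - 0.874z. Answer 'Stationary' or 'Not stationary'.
\text{Stationary}

The AR(p) characteristic polynomial is P(z) = 1 - 0.874z.
Stationarity requires all roots to lie outside the unit circle, i.e. |z| > 1 for every root.
This is linear in z: 1 + (-0.874) z = 0  =>  z = -1/(-0.874) = 1.144165,  |z| = 1.144165.
Moduli of all roots: 1.1442.
All moduli strictly greater than 1? Yes.
Verdict: Stationary.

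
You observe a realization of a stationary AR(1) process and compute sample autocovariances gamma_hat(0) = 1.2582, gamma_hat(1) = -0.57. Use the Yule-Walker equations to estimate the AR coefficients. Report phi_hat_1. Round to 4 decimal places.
\hat\phi_{1} = -0.4530

The Yule-Walker equations for an AR(p) process read, in matrix form,
  Gamma_p phi = r_p,   with   (Gamma_p)_{ij} = gamma(|i - j|),
                       (r_p)_i = gamma(i),   i,j = 1..p.
Substitute the sample gammas (Toeplitz matrix and right-hand side of size 1):
  Gamma_p = [[1.2582]]
  r_p     = [-0.57]
With p = 1 this is the single equation gamma(0) phi_1 = gamma(1):
  phi_hat_1 = gamma(1) / gamma(0) = -0.57 / 1.2582 = -0.4530.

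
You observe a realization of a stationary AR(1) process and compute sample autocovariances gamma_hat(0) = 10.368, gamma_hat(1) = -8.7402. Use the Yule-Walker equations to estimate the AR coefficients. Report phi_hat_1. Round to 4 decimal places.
\hat\phi_{1} = -0.8430

The Yule-Walker equations for an AR(p) process read, in matrix form,
  Gamma_p phi = r_p,   with   (Gamma_p)_{ij} = gamma(|i - j|),
                       (r_p)_i = gamma(i),   i,j = 1..p.
Substitute the sample gammas (Toeplitz matrix and right-hand side of size 1):
  Gamma_p = [[10.368]]
  r_p     = [-8.7402]
With p = 1 this is the single equation gamma(0) phi_1 = gamma(1):
  phi_hat_1 = gamma(1) / gamma(0) = -8.7402 / 10.368 = -0.8430.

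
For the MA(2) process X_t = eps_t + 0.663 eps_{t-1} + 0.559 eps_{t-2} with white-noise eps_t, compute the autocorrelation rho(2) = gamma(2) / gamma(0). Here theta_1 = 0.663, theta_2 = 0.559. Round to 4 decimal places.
\rho(2) = 0.3191

For an MA(q) process with theta_0 = 1, the autocovariance is
  gamma(k) = sigma^2 * sum_{i=0..q-k} theta_i * theta_{i+k},
and rho(k) = gamma(k) / gamma(0). Sigma^2 cancels.
  numerator   = (1)*(0.559) = 0.559.
  denominator = (1)^2 + (0.663)^2 + (0.559)^2 = 1.75205.
  rho(2) = 0.559 / 1.75205 = 0.3191.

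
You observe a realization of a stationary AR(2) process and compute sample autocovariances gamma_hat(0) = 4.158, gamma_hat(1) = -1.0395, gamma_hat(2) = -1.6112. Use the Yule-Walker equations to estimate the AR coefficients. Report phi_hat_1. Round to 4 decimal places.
\hat\phi_{1} = -0.3700

The Yule-Walker equations for an AR(p) process read, in matrix form,
  Gamma_p phi = r_p,   with   (Gamma_p)_{ij} = gamma(|i - j|),
                       (r_p)_i = gamma(i),   i,j = 1..p.
Substitute the sample gammas (Toeplitz matrix and right-hand side of size 2):
  Gamma_p = [[4.158, -1.0395], [-1.0395, 4.158]]
  r_p     = [-1.0395, -1.6112]
Written out:
  4.158 phi_1 - 1.0395 phi_2 = -1.0395
  -1.0395 phi_1 + 4.158 phi_2 = -1.6112
Solve by Cramer's rule:
  det = gamma(0)^2 - gamma(1)^2 = (4.158)^2 - (-1.0395)^2 = 17.288964 - 1.08056025 = 16.20840375
  phi_hat_1 = [gamma(1) gamma(0) - gamma(1) gamma(2)] / det = [(-1.0395)(4.158) - (-1.0395)(-1.6112)] / 16.20840375 = -5.9970834 / 16.20840375 = -0.37
  phi_hat_2 = [gamma(0) gamma(2) - gamma(1)^2] / det = [(4.158)(-1.6112) - (-1.0395)^2] / 16.20840375 = -7.77992985 / 16.20840375 = -0.48
So phi_hat = [-0.3700, -0.4800].
Therefore phi_hat_1 = -0.3700.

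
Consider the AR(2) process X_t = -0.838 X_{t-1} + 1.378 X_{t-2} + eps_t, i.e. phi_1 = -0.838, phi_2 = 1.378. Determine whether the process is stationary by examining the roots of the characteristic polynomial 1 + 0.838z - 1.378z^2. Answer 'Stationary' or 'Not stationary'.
\text{Not stationary}

The AR(p) characteristic polynomial is P(z) = 1 + 0.838z - 1.378z^2.
Stationarity requires all roots to lie outside the unit circle, i.e. |z| > 1 for every root.
Set 1 + (0.838) z + (-1.378) z^2 = 0, i.e. a z^2 + b z + c = 0 with a = -1.378, b = 0.838, c = 1.
Discriminant D = b^2 - 4ac = (0.838)^2 - 4*(-1.378)*1 = 0.702244 - (-5.512) = 6.214244.
D >= 0, so the roots are real: z = (-b +/- sqrt(D)) / (2a) = (-0.838 +/- 2.492839) / (-2.756).
  z_1 = (-0.838 + 2.492839) / (-2.756) = -0.6004,   |z_1| = 0.6004.
  z_2 = (-0.838 - 2.492839) / (-2.756) = 1.2086,   |z_2| = 1.2086.
Moduli of all roots: 0.6004, 1.2086.
All moduli strictly greater than 1? No.
Verdict: Not stationary.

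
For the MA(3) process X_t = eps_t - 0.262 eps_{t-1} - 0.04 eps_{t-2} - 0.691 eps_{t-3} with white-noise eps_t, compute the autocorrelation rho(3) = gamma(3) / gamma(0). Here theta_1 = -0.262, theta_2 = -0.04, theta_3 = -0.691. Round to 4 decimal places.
\rho(3) = -0.4465

For an MA(q) process with theta_0 = 1, the autocovariance is
  gamma(k) = sigma^2 * sum_{i=0..q-k} theta_i * theta_{i+k},
and rho(k) = gamma(k) / gamma(0). Sigma^2 cancels.
  numerator   = (1)*(-0.691) = -0.691.
  denominator = (1)^2 + (-0.262)^2 + (-0.04)^2 + (-0.691)^2 = 1.547725.
  rho(3) = -0.691 / 1.547725 = -0.4465.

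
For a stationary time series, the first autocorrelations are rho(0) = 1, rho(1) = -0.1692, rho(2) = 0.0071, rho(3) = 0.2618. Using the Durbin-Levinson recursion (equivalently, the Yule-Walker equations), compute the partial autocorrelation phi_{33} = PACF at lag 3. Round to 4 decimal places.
\phi_{33} = 0.2671

The PACF at lag k is phi_{kk}, the last component of the solution
to the Yule-Walker system G_k phi = r_k where
  (G_k)_{ij} = rho(|i - j|), (r_k)_i = rho(i), i,j = 1..k.
Equivalently, Durbin-Levinson gives phi_{kk} iteratively:
  phi_{11} = rho(1)
  phi_{kk} = [rho(k) - sum_{j=1..k-1} phi_{k-1,j} rho(k-j)]
            / [1 - sum_{j=1..k-1} phi_{k-1,j} rho(j)],
  phi_{k,j} = phi_{k-1,j} - phi_{kk} phi_{k-1,k-j},  j = 1..k-1.
Step k = 1:
  phi_11 = rho(1) = -0.1692.
Step k = 2:
  phi_22 = [rho(2) - phi_11 rho(1)] / [1 - phi_11 rho(1)] = [0.0071 - (-0.1692)(-0.1692)] / [1 - (-0.1692)(-0.1692)]
         = -0.02152864 / 0.97137136 = -0.022163.
  Update: phi_21 = phi_11 - phi_22 phi_11 = -0.1692 - (-0.022163)(-0.1692) = -0.17295.
Step k = 3:
  phi_33 = [rho(3) - phi_21 rho(2) - phi_22 rho(1)] / [1 - phi_21 rho(1) - phi_22 rho(2)]
    numerator   = 0.2618 - (-0.17295)(0.0071) - (-0.022163)(-0.1692) = 0.25927794
    denominator = 1 - (-0.17295)(-0.1692) - (-0.022163)(0.0071) = 0.97089422
  phi_33 = 0.25927794 / 0.97089422 = 0.2671.
Therefore phi_{33} = 0.2671.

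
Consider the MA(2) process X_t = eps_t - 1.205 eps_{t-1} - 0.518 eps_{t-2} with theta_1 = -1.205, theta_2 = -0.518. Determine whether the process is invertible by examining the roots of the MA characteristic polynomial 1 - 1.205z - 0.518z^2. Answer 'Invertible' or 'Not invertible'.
\text{Not invertible}

The MA(q) characteristic polynomial is P(z) = 1 - 1.205z - 0.518z^2.
Invertibility requires all roots to lie outside the unit circle, i.e. |z| > 1 for every root.
Set 1 + (-1.205) z + (-0.518) z^2 = 0, i.e. a z^2 + b z + c = 0 with a = -0.518, b = -1.205, c = 1.
Discriminant D = b^2 - 4ac = (-1.205)^2 - 4*(-0.518)*1 = 1.452025 - (-2.072) = 3.524025.
D >= 0, so the roots are real: z = (-b +/- sqrt(D)) / (2a) = (1.205 +/- 1.877239) / (-1.036).
  z_1 = (1.205 + 1.877239) / (-1.036) = -2.9751,   |z_1| = 2.9751.
  z_2 = (1.205 - 1.877239) / (-1.036) = 0.6489,   |z_2| = 0.6489.
Moduli of all roots: 2.9751, 0.6489.
All moduli strictly greater than 1? No.
Verdict: Not invertible.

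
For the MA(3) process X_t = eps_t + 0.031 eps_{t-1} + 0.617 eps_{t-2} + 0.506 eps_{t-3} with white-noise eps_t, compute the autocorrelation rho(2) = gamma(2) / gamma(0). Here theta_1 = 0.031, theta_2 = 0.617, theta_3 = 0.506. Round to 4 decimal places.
\rho(2) = 0.3863

For an MA(q) process with theta_0 = 1, the autocovariance is
  gamma(k) = sigma^2 * sum_{i=0..q-k} theta_i * theta_{i+k},
and rho(k) = gamma(k) / gamma(0). Sigma^2 cancels.
  numerator   = (1)*(0.617) + (0.031)*(0.506) = 0.632686.
  denominator = (1)^2 + (0.031)^2 + (0.617)^2 + (0.506)^2 = 1.637686.
  rho(2) = 0.632686 / 1.637686 = 0.3863.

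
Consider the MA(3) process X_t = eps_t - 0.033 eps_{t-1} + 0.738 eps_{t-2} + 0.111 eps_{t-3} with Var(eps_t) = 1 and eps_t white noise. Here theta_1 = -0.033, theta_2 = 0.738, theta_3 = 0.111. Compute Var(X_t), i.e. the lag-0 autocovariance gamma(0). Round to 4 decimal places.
\gamma(0) = 1.5581

For an MA(q) process X_t = eps_t + sum_i theta_i eps_{t-i} with
Var(eps_t) = sigma^2, the variance is
  gamma(0) = sigma^2 * (1 + sum_i theta_i^2).
  sum_i theta_i^2 = (-0.033)^2 + (0.738)^2 + (0.111)^2 = 0.001089 + 0.544644 + 0.012321 = 0.558054.
  gamma(0) = 1 * (1 + 0.558054) = 1 * 1.558054 = 1.558054, which rounds to 1.5581.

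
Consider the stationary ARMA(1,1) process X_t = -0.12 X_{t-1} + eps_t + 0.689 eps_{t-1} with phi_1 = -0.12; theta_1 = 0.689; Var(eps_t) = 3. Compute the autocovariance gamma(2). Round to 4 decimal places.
\gamma(2) = -0.1906

Multiply the model equation by X_{t-k} and take expectations. With theta_0 = psi_0 = 1 and psi_j the MA(infinity) weights, this gives
  gamma(k) - sum_i phi_i gamma(k-i) = c_k,
  c_k = sigma^2 * sum_{j=k..q} theta_j psi_{j-k}   (c_k = 0 for k > q),
using gamma(-m) = gamma(m).
psi-weights needed (psi_j = theta_j + sum_i phi_i psi_{j-i}):
  psi_1 = theta_1 + phi_1 = 0.689 + (-0.12) = 0.569
Right-hand sides:
  c_0 = sigma^2 (1 + theta_1 psi_1) = 3 * (1 + (0.689)(0.569)) = 3 * 1.392041 = 4.176123
  c_1 = sigma^2 theta_1 = 3 * (0.689) = 2.067
  c_2 = 0
Equations for k = 0 and k = 1 (AR order 1):
  gamma(0) = phi_1 gamma(1) + c_0
  gamma(1) = phi_1 gamma(0) + c_1
Substituting the second into the first: gamma(0) (1 - phi_1^2) = c_0 + phi_1 c_1, so
  gamma(0) = (c_0 + phi_1 c_1) / (1 - phi_1^2) = (4.176123 + (-0.12)(2.067)) / (1 - (-0.12)^2) = 3.928083 / 0.9856 = 3.985474.
  gamma(1) = phi_1 gamma(0) + c_1 = (-0.12)(3.985474) + (2.067) = 1.588743.
For k = 2 (> q): gamma(2) = phi_1 gamma(1) = (-0.12)(1.588743) = -0.190649.
Therefore gamma(2) = -0.1906 (to 4 decimal places).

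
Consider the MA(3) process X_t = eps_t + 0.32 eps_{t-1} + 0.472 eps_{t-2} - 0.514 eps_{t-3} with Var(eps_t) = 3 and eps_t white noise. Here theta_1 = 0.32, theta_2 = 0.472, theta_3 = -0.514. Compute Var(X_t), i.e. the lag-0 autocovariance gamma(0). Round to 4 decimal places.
\gamma(0) = 4.7681

For an MA(q) process X_t = eps_t + sum_i theta_i eps_{t-i} with
Var(eps_t) = sigma^2, the variance is
  gamma(0) = sigma^2 * (1 + sum_i theta_i^2).
  sum_i theta_i^2 = (0.32)^2 + (0.472)^2 + (-0.514)^2 = 0.1024 + 0.222784 + 0.264196 = 0.58938.
  gamma(0) = 3 * (1 + 0.58938) = 3 * 1.58938 = 4.76814, which rounds to 4.7681.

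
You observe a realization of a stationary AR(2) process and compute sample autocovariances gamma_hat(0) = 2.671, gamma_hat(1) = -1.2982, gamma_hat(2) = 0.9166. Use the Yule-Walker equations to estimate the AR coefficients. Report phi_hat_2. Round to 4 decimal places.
\hat\phi_{2} = 0.1400

The Yule-Walker equations for an AR(p) process read, in matrix form,
  Gamma_p phi = r_p,   with   (Gamma_p)_{ij} = gamma(|i - j|),
                       (r_p)_i = gamma(i),   i,j = 1..p.
Substitute the sample gammas (Toeplitz matrix and right-hand side of size 2):
  Gamma_p = [[2.671, -1.2982], [-1.2982, 2.671]]
  r_p     = [-1.2982, 0.9166]
Written out:
  2.671 phi_1 - 1.2982 phi_2 = -1.2982
  -1.2982 phi_1 + 2.671 phi_2 = 0.9166
Solve by Cramer's rule:
  det = gamma(0)^2 - gamma(1)^2 = (2.671)^2 - (-1.2982)^2 = 7.134241 - 1.68532324 = 5.44891776
  phi_hat_1 = [gamma(1) gamma(0) - gamma(1) gamma(2)] / det = [(-1.2982)(2.671) - (-1.2982)(0.9166)] / 5.44891776 = -2.27756208 / 5.44891776 = -0.418
  phi_hat_2 = [gamma(0) gamma(2) - gamma(1)^2] / det = [(2.671)(0.9166) - (-1.2982)^2] / 5.44891776 = 0.76291536 / 5.44891776 = 0.14
So phi_hat = [-0.4180, 0.1400].
Therefore phi_hat_2 = 0.1400.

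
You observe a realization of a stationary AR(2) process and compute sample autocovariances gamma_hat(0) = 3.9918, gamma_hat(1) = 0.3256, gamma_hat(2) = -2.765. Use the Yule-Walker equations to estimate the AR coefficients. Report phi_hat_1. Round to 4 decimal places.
\hat\phi_{1} = 0.1390

The Yule-Walker equations for an AR(p) process read, in matrix form,
  Gamma_p phi = r_p,   with   (Gamma_p)_{ij} = gamma(|i - j|),
                       (r_p)_i = gamma(i),   i,j = 1..p.
Substitute the sample gammas (Toeplitz matrix and right-hand side of size 2):
  Gamma_p = [[3.9918, 0.3256], [0.3256, 3.9918]]
  r_p     = [0.3256, -2.765]
Written out:
  3.9918 phi_1 + 0.3256 phi_2 = 0.3256
  0.3256 phi_1 + 3.9918 phi_2 = -2.765
Solve by Cramer's rule:
  det = gamma(0)^2 - gamma(1)^2 = (3.9918)^2 - (0.3256)^2 = 15.93446724 - 0.10601536 = 15.82845188
  phi_hat_1 = [gamma(1) gamma(0) - gamma(1) gamma(2)] / det = [(0.3256)(3.9918) - (0.3256)(-2.765)] / 15.82845188 = 2.20001408 / 15.82845188 = 0.139
  phi_hat_2 = [gamma(0) gamma(2) - gamma(1)^2] / det = [(3.9918)(-2.765) - (0.3256)^2] / 15.82845188 = -11.14334236 / 15.82845188 = -0.704
So phi_hat = [0.1390, -0.7040].
Therefore phi_hat_1 = 0.1390.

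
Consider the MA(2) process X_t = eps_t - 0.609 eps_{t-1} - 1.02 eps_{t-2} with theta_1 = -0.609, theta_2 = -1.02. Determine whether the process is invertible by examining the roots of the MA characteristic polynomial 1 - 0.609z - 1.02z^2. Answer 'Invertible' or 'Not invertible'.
\text{Not invertible}

The MA(q) characteristic polynomial is P(z) = 1 - 0.609z - 1.02z^2.
Invertibility requires all roots to lie outside the unit circle, i.e. |z| > 1 for every root.
Set 1 + (-0.609) z + (-1.02) z^2 = 0, i.e. a z^2 + b z + c = 0 with a = -1.02, b = -0.609, c = 1.
Discriminant D = b^2 - 4ac = (-0.609)^2 - 4*(-1.02)*1 = 0.370881 - (-4.08) = 4.450881.
D >= 0, so the roots are real: z = (-b +/- sqrt(D)) / (2a) = (0.609 +/- 2.109711) / (-2.04).
  z_1 = (0.609 + 2.109711) / (-2.04) = -1.3327,   |z_1| = 1.3327.
  z_2 = (0.609 - 2.109711) / (-2.04) = 0.7356,   |z_2| = 0.7356.
Moduli of all roots: 1.3327, 0.7356.
All moduli strictly greater than 1? No.
Verdict: Not invertible.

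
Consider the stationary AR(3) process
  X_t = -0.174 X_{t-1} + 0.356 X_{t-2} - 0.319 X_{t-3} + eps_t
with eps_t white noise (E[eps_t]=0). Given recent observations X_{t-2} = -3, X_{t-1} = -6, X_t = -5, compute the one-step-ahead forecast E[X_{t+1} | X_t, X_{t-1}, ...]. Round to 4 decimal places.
E[X_{t+1} \mid \mathcal F_t] = -0.3090

For an AR(p) model X_t = c + sum_i phi_i X_{t-i} + eps_t, the
one-step-ahead conditional mean is
  E[X_{t+1} | X_t, ...] = c + sum_i phi_i X_{t+1-i}.
Substitute known values:
  E[X_{t+1} | ...] = (-0.174) * (-5) + (0.356) * (-6) + (-0.319) * (-3)
                   = -0.3090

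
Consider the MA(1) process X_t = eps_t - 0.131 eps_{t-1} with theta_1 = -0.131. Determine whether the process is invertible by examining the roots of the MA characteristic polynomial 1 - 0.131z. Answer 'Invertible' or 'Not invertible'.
\text{Invertible}

The MA(q) characteristic polynomial is P(z) = 1 - 0.131z.
Invertibility requires all roots to lie outside the unit circle, i.e. |z| > 1 for every root.
This is linear in z: 1 + (-0.131) z = 0  =>  z = -1/(-0.131) = 7.633588,  |z| = 7.633588.
Moduli of all roots: 7.6336.
All moduli strictly greater than 1? Yes.
Verdict: Invertible.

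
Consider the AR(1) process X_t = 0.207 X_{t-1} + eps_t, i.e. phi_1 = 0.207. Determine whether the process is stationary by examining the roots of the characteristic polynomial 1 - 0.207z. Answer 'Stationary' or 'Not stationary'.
\text{Stationary}

The AR(p) characteristic polynomial is P(z) = 1 - 0.207z.
Stationarity requires all roots to lie outside the unit circle, i.e. |z| > 1 for every root.
This is linear in z: 1 + (-0.207) z = 0  =>  z = -1/(-0.207) = 4.830918,  |z| = 4.830918.
Moduli of all roots: 4.8309.
All moduli strictly greater than 1? Yes.
Verdict: Stationary.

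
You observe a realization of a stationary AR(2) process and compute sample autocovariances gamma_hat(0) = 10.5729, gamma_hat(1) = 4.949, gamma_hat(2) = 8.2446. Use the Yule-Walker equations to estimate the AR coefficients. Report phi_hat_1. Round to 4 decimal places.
\hat\phi_{1} = 0.1320

The Yule-Walker equations for an AR(p) process read, in matrix form,
  Gamma_p phi = r_p,   with   (Gamma_p)_{ij} = gamma(|i - j|),
                       (r_p)_i = gamma(i),   i,j = 1..p.
Substitute the sample gammas (Toeplitz matrix and right-hand side of size 2):
  Gamma_p = [[10.5729, 4.949], [4.949, 10.5729]]
  r_p     = [4.949, 8.2446]
Written out:
  10.5729 phi_1 + 4.949 phi_2 = 4.949
  4.949 phi_1 + 10.5729 phi_2 = 8.2446
Solve by Cramer's rule:
  det = gamma(0)^2 - gamma(1)^2 = (10.5729)^2 - (4.949)^2 = 111.78621441 - 24.492601 = 87.29361341
  phi_hat_1 = [gamma(1) gamma(0) - gamma(1) gamma(2)] / det = [(4.949)(10.5729) - (4.949)(8.2446)] / 87.29361341 = 11.5227567 / 87.29361341 = 0.132
  phi_hat_2 = [gamma(0) gamma(2) - gamma(1)^2] / det = [(10.5729)(8.2446) - (4.949)^2] / 87.29361341 = 62.67673034 / 87.29361341 = 0.718
So phi_hat = [0.1320, 0.7180].
Therefore phi_hat_1 = 0.1320.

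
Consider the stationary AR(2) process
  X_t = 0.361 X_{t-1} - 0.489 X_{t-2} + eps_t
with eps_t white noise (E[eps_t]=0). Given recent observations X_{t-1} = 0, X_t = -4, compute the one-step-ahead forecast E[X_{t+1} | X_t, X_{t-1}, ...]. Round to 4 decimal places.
E[X_{t+1} \mid \mathcal F_t] = -1.4440

For an AR(p) model X_t = c + sum_i phi_i X_{t-i} + eps_t, the
one-step-ahead conditional mean is
  E[X_{t+1} | X_t, ...] = c + sum_i phi_i X_{t+1-i}.
Substitute known values:
  E[X_{t+1} | ...] = (0.361) * (-4) + (-0.489) * (0)
                   = -1.4440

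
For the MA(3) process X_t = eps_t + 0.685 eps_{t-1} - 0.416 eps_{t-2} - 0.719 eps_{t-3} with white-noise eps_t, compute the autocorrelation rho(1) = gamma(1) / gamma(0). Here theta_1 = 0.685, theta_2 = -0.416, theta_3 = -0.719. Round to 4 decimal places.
\rho(1) = 0.3238

For an MA(q) process with theta_0 = 1, the autocovariance is
  gamma(k) = sigma^2 * sum_{i=0..q-k} theta_i * theta_{i+k},
and rho(k) = gamma(k) / gamma(0). Sigma^2 cancels.
  numerator   = (1)*(0.685) + (0.685)*(-0.416) + (-0.416)*(-0.719) = 0.699144.
  denominator = (1)^2 + (0.685)^2 + (-0.416)^2 + (-0.719)^2 = 2.159242.
  rho(1) = 0.699144 / 2.159242 = 0.3238.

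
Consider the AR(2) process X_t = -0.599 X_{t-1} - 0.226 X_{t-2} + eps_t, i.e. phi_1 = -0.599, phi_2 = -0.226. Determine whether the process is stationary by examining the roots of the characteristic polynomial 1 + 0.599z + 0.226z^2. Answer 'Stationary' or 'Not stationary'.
\text{Stationary}

The AR(p) characteristic polynomial is P(z) = 1 + 0.599z + 0.226z^2.
Stationarity requires all roots to lie outside the unit circle, i.e. |z| > 1 for every root.
Set 1 + (0.599) z + (0.226) z^2 = 0, i.e. a z^2 + b z + c = 0 with a = 0.226, b = 0.599, c = 1.
Discriminant D = b^2 - 4ac = (0.599)^2 - 4*(0.226)*1 = 0.358801 - (0.904) = -0.545199.
D < 0, so the roots are the complex-conjugate pair z = (-b +/- i sqrt(-D)) / (2a) = -1.3252 +/- 1.6336i.
For a conjugate pair |z|^2 = z * conj(z) = (product of roots) = c/a = 1/(0.226) = 4.424779, so |z| = sqrt(4.424779) = 2.1035 for both roots.
Moduli of all roots: 2.1035, 2.1035.
All moduli strictly greater than 1? Yes.
Verdict: Stationary.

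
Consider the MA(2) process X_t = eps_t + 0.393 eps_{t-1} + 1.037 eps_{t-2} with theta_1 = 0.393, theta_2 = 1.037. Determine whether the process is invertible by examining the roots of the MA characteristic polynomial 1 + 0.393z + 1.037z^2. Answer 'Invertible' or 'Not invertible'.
\text{Not invertible}

The MA(q) characteristic polynomial is P(z) = 1 + 0.393z + 1.037z^2.
Invertibility requires all roots to lie outside the unit circle, i.e. |z| > 1 for every root.
Set 1 + (0.393) z + (1.037) z^2 = 0, i.e. a z^2 + b z + c = 0 with a = 1.037, b = 0.393, c = 1.
Discriminant D = b^2 - 4ac = (0.393)^2 - 4*(1.037)*1 = 0.154449 - (4.148) = -3.993551.
D < 0, so the roots are the complex-conjugate pair z = (-b +/- i sqrt(-D)) / (2a) = -0.1895 +/- 0.9635i.
For a conjugate pair |z|^2 = z * conj(z) = (product of roots) = c/a = 1/(1.037) = 0.96432, so |z| = sqrt(0.96432) = 0.982 for both roots.
Moduli of all roots: 0.9820, 0.9820.
All moduli strictly greater than 1? No.
Verdict: Not invertible.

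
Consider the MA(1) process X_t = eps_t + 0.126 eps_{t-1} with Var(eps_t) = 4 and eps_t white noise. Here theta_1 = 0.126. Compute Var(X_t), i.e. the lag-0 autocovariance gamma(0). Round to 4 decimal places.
\gamma(0) = 4.0635

For an MA(q) process X_t = eps_t + sum_i theta_i eps_{t-i} with
Var(eps_t) = sigma^2, the variance is
  gamma(0) = sigma^2 * (1 + sum_i theta_i^2).
  sum_i theta_i^2 = (0.126)^2 = 0.015876.
  gamma(0) = 4 * (1 + 0.015876) = 4 * 1.015876 = 4.063504, which rounds to 4.0635.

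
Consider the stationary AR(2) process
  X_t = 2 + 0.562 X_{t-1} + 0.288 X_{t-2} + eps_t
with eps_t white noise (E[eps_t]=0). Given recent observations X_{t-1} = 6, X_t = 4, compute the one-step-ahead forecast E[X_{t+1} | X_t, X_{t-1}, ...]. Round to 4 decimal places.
E[X_{t+1} \mid \mathcal F_t] = 5.9760

For an AR(p) model X_t = c + sum_i phi_i X_{t-i} + eps_t, the
one-step-ahead conditional mean is
  E[X_{t+1} | X_t, ...] = c + sum_i phi_i X_{t+1-i}.
Substitute known values:
  E[X_{t+1} | ...] = 2 + (0.562) * (4) + (0.288) * (6)
                   = 5.9760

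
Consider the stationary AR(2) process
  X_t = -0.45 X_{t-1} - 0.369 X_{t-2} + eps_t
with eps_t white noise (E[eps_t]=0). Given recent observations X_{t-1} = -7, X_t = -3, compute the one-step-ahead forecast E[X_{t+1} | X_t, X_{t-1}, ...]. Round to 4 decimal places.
E[X_{t+1} \mid \mathcal F_t] = 3.9330

For an AR(p) model X_t = c + sum_i phi_i X_{t-i} + eps_t, the
one-step-ahead conditional mean is
  E[X_{t+1} | X_t, ...] = c + sum_i phi_i X_{t+1-i}.
Substitute known values:
  E[X_{t+1} | ...] = (-0.45) * (-3) + (-0.369) * (-7)
                   = 3.9330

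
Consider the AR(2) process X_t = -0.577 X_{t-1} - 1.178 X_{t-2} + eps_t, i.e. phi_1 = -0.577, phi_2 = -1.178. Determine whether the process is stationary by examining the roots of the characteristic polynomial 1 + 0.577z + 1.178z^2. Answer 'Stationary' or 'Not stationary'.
\text{Not stationary}

The AR(p) characteristic polynomial is P(z) = 1 + 0.577z + 1.178z^2.
Stationarity requires all roots to lie outside the unit circle, i.e. |z| > 1 for every root.
Set 1 + (0.577) z + (1.178) z^2 = 0, i.e. a z^2 + b z + c = 0 with a = 1.178, b = 0.577, c = 1.
Discriminant D = b^2 - 4ac = (0.577)^2 - 4*(1.178)*1 = 0.332929 - (4.712) = -4.379071.
D < 0, so the roots are the complex-conjugate pair z = (-b +/- i sqrt(-D)) / (2a) = -0.2449 +/- 0.8882i.
For a conjugate pair |z|^2 = z * conj(z) = (product of roots) = c/a = 1/(1.178) = 0.848896, so |z| = sqrt(0.848896) = 0.9214 for both roots.
Moduli of all roots: 0.9214, 0.9214.
All moduli strictly greater than 1? No.
Verdict: Not stationary.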